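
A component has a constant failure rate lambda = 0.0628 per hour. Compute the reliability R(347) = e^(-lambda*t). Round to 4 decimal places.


lambda = 0.0628
t = 347
lambda * t = 21.7916
R(t) = e^(-21.7916)
R(t) = 0.0

0.0


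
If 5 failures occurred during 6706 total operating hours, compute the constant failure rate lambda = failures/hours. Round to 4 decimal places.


failures = 5
total_hours = 6706
lambda = 5 / 6706
lambda = 0.0007

0.0007


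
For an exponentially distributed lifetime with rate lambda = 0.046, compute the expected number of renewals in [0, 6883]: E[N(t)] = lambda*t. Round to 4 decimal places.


lambda = 0.046
t = 6883
E[N(t)] = lambda * t
E[N(t)] = 0.046 * 6883
E[N(t)] = 316.618

316.618


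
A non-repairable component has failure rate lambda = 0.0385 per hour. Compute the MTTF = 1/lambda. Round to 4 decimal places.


lambda = 0.0385
MTTF = 1 / 0.0385
MTTF = 25.974

25.974


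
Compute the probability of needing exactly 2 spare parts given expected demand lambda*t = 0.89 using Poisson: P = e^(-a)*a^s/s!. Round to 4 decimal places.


a = 0.89, s = 2
e^(-a) = e^(-0.89) = 0.4107
a^s = 0.89^2 = 0.7921
s! = 2
P = 0.4107 * 0.7921 / 2
P = 0.1626

0.1626


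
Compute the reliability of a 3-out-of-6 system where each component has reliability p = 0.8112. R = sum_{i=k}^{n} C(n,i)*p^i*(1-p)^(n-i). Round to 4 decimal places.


k = 3, n = 6, p = 0.8112
i=3: C(6,3)=20 * 0.8112^3 * 0.1888^3 = 0.0718
i=4: C(6,4)=15 * 0.8112^4 * 0.1888^2 = 0.2315
i=5: C(6,5)=6 * 0.8112^5 * 0.1888^1 = 0.3979
i=6: C(6,6)=1 * 0.8112^6 * 0.1888^0 = 0.2849
R = sum of terms = 0.9862

0.9862


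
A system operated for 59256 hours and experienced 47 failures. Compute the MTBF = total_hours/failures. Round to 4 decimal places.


total_hours = 59256
failures = 47
MTBF = 59256 / 47
MTBF = 1260.766

1260.766


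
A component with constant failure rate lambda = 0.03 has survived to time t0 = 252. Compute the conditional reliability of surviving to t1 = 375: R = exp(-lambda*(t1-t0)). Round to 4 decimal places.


lambda = 0.03
t0 = 252, t1 = 375
t1 - t0 = 123
lambda * (t1-t0) = 0.03 * 123 = 3.69
R = exp(-3.69)
R = 0.025

0.025


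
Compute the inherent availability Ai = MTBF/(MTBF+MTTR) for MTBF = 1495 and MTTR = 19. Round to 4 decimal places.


MTBF = 1495
MTTR = 19
MTBF + MTTR = 1514
Ai = 1495 / 1514
Ai = 0.9875

0.9875


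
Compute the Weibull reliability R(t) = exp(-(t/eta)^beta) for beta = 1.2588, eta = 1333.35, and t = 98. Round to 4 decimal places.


beta = 1.2588, eta = 1333.35, t = 98
t/eta = 98 / 1333.35 = 0.0735
(t/eta)^beta = 0.0735^1.2588 = 0.0374
R(t) = exp(-0.0374)
R(t) = 0.9633

0.9633


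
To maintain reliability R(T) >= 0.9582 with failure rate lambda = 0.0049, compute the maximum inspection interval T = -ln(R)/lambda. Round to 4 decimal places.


R_target = 0.9582
lambda = 0.0049
-ln(0.9582) = 0.0427
T = 0.0427 / 0.0049
T = 8.714

8.714


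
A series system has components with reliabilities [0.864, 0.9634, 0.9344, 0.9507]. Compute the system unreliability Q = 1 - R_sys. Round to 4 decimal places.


Components: [0.864, 0.9634, 0.9344, 0.9507]
After component 1: product = 0.864
After component 2: product = 0.8324
After component 3: product = 0.7778
After component 4: product = 0.7394
R_sys = 0.7394
Q = 1 - 0.7394 = 0.2606

0.2606


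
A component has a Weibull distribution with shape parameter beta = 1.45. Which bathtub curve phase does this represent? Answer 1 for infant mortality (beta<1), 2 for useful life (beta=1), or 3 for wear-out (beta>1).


beta = 1.45
Compare beta to 1:
beta < 1 => infant mortality (phase 1)
beta = 1 => useful life (phase 2)
beta > 1 => wear-out (phase 3)
Since beta = 1.45, this is wear-out (increasing failure rate)
Phase = 3

3


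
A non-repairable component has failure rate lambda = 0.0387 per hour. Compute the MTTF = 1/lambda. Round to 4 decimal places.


lambda = 0.0387
MTTF = 1 / 0.0387
MTTF = 25.8398

25.8398


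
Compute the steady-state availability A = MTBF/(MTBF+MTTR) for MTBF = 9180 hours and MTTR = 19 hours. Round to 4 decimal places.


MTBF = 9180
MTTR = 19
MTBF + MTTR = 9199
A = 9180 / 9199
A = 0.9979

0.9979


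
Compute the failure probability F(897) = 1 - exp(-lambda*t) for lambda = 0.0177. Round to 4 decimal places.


lambda = 0.0177, t = 897
lambda * t = 15.8769
exp(-15.8769) = 0.0
F(t) = 1 - 0.0
F(t) = 1.0

1.0


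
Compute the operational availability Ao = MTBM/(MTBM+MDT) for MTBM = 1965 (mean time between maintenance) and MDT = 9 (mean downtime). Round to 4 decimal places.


MTBM = 1965
MDT = 9
MTBM + MDT = 1974
Ao = 1965 / 1974
Ao = 0.9954

0.9954


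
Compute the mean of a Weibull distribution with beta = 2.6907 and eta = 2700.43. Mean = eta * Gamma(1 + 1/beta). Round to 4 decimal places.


beta = 2.6907, eta = 2700.43
1/beta = 0.3717
1 + 1/beta = 1.3717
Gamma(1.3717) = 0.8892
Mean = 2700.43 * 0.8892
Mean = 2401.1653

2401.1653


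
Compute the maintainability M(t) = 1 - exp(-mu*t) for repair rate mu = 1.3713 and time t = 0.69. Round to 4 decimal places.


mu = 1.3713, t = 0.69
mu * t = 1.3713 * 0.69 = 0.9462
exp(-0.9462) = 0.3882
M(t) = 1 - 0.3882
M(t) = 0.6118

0.6118


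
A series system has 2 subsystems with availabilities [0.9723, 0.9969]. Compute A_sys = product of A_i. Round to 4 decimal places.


Subsystems: [0.9723, 0.9969]
After subsystem 1 (A=0.9723): product = 0.9723
After subsystem 2 (A=0.9969): product = 0.9693
A_sys = 0.9693

0.9693


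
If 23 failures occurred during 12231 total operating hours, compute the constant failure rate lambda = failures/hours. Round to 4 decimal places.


failures = 23
total_hours = 12231
lambda = 23 / 12231
lambda = 0.0019

0.0019


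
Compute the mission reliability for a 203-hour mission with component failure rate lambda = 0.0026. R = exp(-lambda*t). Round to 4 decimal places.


lambda = 0.0026
mission_time = 203
lambda * t = 0.0026 * 203 = 0.5278
R = exp(-0.5278)
R = 0.5899

0.5899


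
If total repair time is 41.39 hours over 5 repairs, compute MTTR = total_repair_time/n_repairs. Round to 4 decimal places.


total_repair_time = 41.39
n_repairs = 5
MTTR = 41.39 / 5
MTTR = 8.278

8.278


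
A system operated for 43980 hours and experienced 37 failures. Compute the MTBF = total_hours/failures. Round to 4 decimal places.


total_hours = 43980
failures = 37
MTBF = 43980 / 37
MTBF = 1188.6486

1188.6486


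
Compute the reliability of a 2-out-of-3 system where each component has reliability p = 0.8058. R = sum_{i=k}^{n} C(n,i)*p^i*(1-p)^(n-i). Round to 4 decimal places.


k = 2, n = 3, p = 0.8058
i=2: C(3,2)=3 * 0.8058^2 * 0.1942^1 = 0.3783
i=3: C(3,3)=1 * 0.8058^3 * 0.1942^0 = 0.5232
R = sum of terms = 0.9015

0.9015


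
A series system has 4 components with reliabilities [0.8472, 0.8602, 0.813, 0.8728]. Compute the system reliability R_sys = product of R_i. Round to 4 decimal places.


Components: [0.8472, 0.8602, 0.813, 0.8728]
After component 1 (R=0.8472): product = 0.8472
After component 2 (R=0.8602): product = 0.7288
After component 3 (R=0.813): product = 0.5925
After component 4 (R=0.8728): product = 0.5171
R_sys = 0.5171

0.5171


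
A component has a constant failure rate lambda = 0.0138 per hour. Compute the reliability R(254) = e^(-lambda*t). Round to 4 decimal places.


lambda = 0.0138
t = 254
lambda * t = 3.5052
R(t) = e^(-3.5052)
R(t) = 0.03

0.03


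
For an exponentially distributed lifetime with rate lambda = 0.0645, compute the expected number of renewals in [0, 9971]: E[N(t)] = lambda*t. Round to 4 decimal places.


lambda = 0.0645
t = 9971
E[N(t)] = lambda * t
E[N(t)] = 0.0645 * 9971
E[N(t)] = 643.1295

643.1295


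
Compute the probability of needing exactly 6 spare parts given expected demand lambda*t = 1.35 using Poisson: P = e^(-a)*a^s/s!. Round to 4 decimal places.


a = 1.35, s = 6
e^(-a) = e^(-1.35) = 0.2592
a^s = 1.35^6 = 6.0534
s! = 720
P = 0.2592 * 6.0534 / 720
P = 0.0022

0.0022


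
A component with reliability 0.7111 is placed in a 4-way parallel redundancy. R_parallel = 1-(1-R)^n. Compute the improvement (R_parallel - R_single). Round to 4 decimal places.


R_single = 0.7111, n = 4
1 - R_single = 0.2889
(1 - R_single)^n = 0.2889^4 = 0.007
R_parallel = 1 - 0.007 = 0.993
Improvement = 0.993 - 0.7111
Improvement = 0.2819

0.2819


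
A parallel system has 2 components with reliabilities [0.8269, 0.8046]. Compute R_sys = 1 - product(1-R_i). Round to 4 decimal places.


Components: [0.8269, 0.8046]
(1 - 0.8269) = 0.1731, running product = 0.1731
(1 - 0.8046) = 0.1954, running product = 0.0338
Product of (1-R_i) = 0.0338
R_sys = 1 - 0.0338 = 0.9662

0.9662


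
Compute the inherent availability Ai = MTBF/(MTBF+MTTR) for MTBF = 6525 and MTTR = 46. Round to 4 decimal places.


MTBF = 6525
MTTR = 46
MTBF + MTTR = 6571
Ai = 6525 / 6571
Ai = 0.993

0.993


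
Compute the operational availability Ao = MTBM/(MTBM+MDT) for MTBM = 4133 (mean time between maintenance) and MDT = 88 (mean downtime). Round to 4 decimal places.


MTBM = 4133
MDT = 88
MTBM + MDT = 4221
Ao = 4133 / 4221
Ao = 0.9792

0.9792


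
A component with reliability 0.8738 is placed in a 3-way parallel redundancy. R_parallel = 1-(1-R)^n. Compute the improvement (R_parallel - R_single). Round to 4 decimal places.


R_single = 0.8738, n = 3
1 - R_single = 0.1262
(1 - R_single)^n = 0.1262^3 = 0.002
R_parallel = 1 - 0.002 = 0.998
Improvement = 0.998 - 0.8738
Improvement = 0.1242

0.1242


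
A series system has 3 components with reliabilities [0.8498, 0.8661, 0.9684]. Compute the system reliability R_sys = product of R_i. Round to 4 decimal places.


Components: [0.8498, 0.8661, 0.9684]
After component 1 (R=0.8498): product = 0.8498
After component 2 (R=0.8661): product = 0.736
After component 3 (R=0.9684): product = 0.7128
R_sys = 0.7128

0.7128


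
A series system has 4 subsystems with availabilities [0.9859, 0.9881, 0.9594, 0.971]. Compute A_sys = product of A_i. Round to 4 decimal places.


Subsystems: [0.9859, 0.9881, 0.9594, 0.971]
After subsystem 1 (A=0.9859): product = 0.9859
After subsystem 2 (A=0.9881): product = 0.9742
After subsystem 3 (A=0.9594): product = 0.9346
After subsystem 4 (A=0.971): product = 0.9075
A_sys = 0.9075

0.9075


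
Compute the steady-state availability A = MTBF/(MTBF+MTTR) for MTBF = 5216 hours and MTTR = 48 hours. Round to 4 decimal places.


MTBF = 5216
MTTR = 48
MTBF + MTTR = 5264
A = 5216 / 5264
A = 0.9909

0.9909


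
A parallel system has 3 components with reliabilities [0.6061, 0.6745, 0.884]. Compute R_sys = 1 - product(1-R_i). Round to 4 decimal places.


Components: [0.6061, 0.6745, 0.884]
(1 - 0.6061) = 0.3939, running product = 0.3939
(1 - 0.6745) = 0.3255, running product = 0.1282
(1 - 0.884) = 0.116, running product = 0.0149
Product of (1-R_i) = 0.0149
R_sys = 1 - 0.0149 = 0.9851

0.9851


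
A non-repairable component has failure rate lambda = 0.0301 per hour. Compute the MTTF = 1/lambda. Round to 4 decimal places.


lambda = 0.0301
MTTF = 1 / 0.0301
MTTF = 33.2226

33.2226


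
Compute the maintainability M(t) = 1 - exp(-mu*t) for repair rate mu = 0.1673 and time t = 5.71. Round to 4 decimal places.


mu = 0.1673, t = 5.71
mu * t = 0.1673 * 5.71 = 0.9553
exp(-0.9553) = 0.3847
M(t) = 1 - 0.3847
M(t) = 0.6153

0.6153


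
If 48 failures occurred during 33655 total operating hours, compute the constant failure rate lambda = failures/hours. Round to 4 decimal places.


failures = 48
total_hours = 33655
lambda = 48 / 33655
lambda = 0.0014

0.0014


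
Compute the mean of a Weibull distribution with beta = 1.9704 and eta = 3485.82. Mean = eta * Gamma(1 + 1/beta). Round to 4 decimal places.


beta = 1.9704, eta = 3485.82
1/beta = 0.5075
1 + 1/beta = 1.5075
Gamma(1.5075) = 0.8865
Mean = 3485.82 * 0.8865
Mean = 3090.1557

3090.1557


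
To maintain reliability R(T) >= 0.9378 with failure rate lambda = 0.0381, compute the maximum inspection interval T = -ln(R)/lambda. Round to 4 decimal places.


R_target = 0.9378
lambda = 0.0381
-ln(0.9378) = 0.0642
T = 0.0642 / 0.0381
T = 1.6855

1.6855


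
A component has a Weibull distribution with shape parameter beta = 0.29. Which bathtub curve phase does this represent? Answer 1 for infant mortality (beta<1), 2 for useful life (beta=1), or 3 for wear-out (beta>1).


beta = 0.29
Compare beta to 1:
beta < 1 => infant mortality (phase 1)
beta = 1 => useful life (phase 2)
beta > 1 => wear-out (phase 3)
Since beta = 0.29, this is infant mortality (decreasing failure rate)
Phase = 1

1


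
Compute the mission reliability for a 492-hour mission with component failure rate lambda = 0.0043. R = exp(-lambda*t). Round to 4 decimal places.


lambda = 0.0043
mission_time = 492
lambda * t = 0.0043 * 492 = 2.1156
R = exp(-2.1156)
R = 0.1206

0.1206


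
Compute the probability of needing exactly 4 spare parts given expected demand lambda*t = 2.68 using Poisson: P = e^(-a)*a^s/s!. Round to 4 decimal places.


a = 2.68, s = 4
e^(-a) = e^(-2.68) = 0.0686
a^s = 2.68^4 = 51.5869
s! = 24
P = 0.0686 * 51.5869 / 24
P = 0.1474

0.1474


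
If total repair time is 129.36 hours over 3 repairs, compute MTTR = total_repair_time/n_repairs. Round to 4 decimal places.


total_repair_time = 129.36
n_repairs = 3
MTTR = 129.36 / 3
MTTR = 43.12

43.12


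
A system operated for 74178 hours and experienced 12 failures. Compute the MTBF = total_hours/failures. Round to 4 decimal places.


total_hours = 74178
failures = 12
MTBF = 74178 / 12
MTBF = 6181.5

6181.5


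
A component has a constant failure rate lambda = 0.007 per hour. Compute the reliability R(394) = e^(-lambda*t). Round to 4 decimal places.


lambda = 0.007
t = 394
lambda * t = 2.758
R(t) = e^(-2.758)
R(t) = 0.0634

0.0634


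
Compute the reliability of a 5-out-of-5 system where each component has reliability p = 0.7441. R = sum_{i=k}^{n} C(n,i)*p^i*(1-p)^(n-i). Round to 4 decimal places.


k = 5, n = 5, p = 0.7441
i=5: C(5,5)=1 * 0.7441^5 * 0.2559^0 = 0.2281
R = sum of terms = 0.2281

0.2281


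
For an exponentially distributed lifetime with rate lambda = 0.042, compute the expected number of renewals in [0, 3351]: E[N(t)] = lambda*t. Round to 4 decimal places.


lambda = 0.042
t = 3351
E[N(t)] = lambda * t
E[N(t)] = 0.042 * 3351
E[N(t)] = 140.742

140.742


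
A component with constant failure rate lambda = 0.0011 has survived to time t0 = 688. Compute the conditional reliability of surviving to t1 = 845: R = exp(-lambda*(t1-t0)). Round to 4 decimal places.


lambda = 0.0011
t0 = 688, t1 = 845
t1 - t0 = 157
lambda * (t1-t0) = 0.0011 * 157 = 0.1727
R = exp(-0.1727)
R = 0.8414

0.8414


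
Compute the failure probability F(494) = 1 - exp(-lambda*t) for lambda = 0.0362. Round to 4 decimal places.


lambda = 0.0362, t = 494
lambda * t = 17.8828
exp(-17.8828) = 0.0
F(t) = 1 - 0.0
F(t) = 1.0

1.0


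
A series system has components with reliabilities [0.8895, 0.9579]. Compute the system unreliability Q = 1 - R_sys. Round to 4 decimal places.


Components: [0.8895, 0.9579]
After component 1: product = 0.8895
After component 2: product = 0.8521
R_sys = 0.8521
Q = 1 - 0.8521 = 0.1479

0.1479


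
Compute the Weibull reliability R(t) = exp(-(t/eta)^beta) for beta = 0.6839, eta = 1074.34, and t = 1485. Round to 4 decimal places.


beta = 0.6839, eta = 1074.34, t = 1485
t/eta = 1485 / 1074.34 = 1.3822
(t/eta)^beta = 1.3822^0.6839 = 1.2478
R(t) = exp(-1.2478)
R(t) = 0.2871

0.2871


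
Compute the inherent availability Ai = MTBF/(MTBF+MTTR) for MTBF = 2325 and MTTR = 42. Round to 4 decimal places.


MTBF = 2325
MTTR = 42
MTBF + MTTR = 2367
Ai = 2325 / 2367
Ai = 0.9823

0.9823


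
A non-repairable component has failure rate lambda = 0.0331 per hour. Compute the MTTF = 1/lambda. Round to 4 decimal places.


lambda = 0.0331
MTTF = 1 / 0.0331
MTTF = 30.2115

30.2115


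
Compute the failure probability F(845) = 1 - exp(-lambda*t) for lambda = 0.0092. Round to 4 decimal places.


lambda = 0.0092, t = 845
lambda * t = 7.774
exp(-7.774) = 0.0004
F(t) = 1 - 0.0004
F(t) = 0.9996

0.9996


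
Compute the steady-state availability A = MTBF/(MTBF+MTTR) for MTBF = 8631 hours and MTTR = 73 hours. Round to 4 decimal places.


MTBF = 8631
MTTR = 73
MTBF + MTTR = 8704
A = 8631 / 8704
A = 0.9916

0.9916


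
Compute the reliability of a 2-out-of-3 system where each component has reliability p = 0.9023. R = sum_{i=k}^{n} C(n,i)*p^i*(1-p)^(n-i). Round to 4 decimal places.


k = 2, n = 3, p = 0.9023
i=2: C(3,2)=3 * 0.9023^2 * 0.0977^1 = 0.2386
i=3: C(3,3)=1 * 0.9023^3 * 0.0977^0 = 0.7346
R = sum of terms = 0.9732

0.9732


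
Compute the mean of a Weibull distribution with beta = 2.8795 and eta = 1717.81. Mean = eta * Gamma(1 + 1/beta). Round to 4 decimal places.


beta = 2.8795, eta = 1717.81
1/beta = 0.3473
1 + 1/beta = 1.3473
Gamma(1.3473) = 0.8914
Mean = 1717.81 * 0.8914
Mean = 1531.309

1531.309


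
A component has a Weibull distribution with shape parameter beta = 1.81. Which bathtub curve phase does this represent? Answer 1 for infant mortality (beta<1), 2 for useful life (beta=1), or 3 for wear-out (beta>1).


beta = 1.81
Compare beta to 1:
beta < 1 => infant mortality (phase 1)
beta = 1 => useful life (phase 2)
beta > 1 => wear-out (phase 3)
Since beta = 1.81, this is wear-out (increasing failure rate)
Phase = 3

3


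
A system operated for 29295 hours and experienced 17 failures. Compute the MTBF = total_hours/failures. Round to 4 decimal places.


total_hours = 29295
failures = 17
MTBF = 29295 / 17
MTBF = 1723.2353

1723.2353


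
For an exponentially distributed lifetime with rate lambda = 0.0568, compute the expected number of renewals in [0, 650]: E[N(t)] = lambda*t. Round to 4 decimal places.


lambda = 0.0568
t = 650
E[N(t)] = lambda * t
E[N(t)] = 0.0568 * 650
E[N(t)] = 36.92

36.92


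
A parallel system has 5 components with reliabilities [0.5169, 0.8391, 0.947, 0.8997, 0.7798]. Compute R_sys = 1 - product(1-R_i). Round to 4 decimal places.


Components: [0.5169, 0.8391, 0.947, 0.8997, 0.7798]
(1 - 0.5169) = 0.4831, running product = 0.4831
(1 - 0.8391) = 0.1609, running product = 0.0777
(1 - 0.947) = 0.053, running product = 0.0041
(1 - 0.8997) = 0.1003, running product = 0.0004
(1 - 0.7798) = 0.2202, running product = 0.0001
Product of (1-R_i) = 0.0001
R_sys = 1 - 0.0001 = 0.9999

0.9999


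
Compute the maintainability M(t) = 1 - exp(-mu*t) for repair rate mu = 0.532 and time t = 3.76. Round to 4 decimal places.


mu = 0.532, t = 3.76
mu * t = 0.532 * 3.76 = 2.0003
exp(-2.0003) = 0.1353
M(t) = 1 - 0.1353
M(t) = 0.8647

0.8647


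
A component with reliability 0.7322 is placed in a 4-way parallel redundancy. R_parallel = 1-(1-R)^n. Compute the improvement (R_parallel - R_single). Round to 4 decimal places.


R_single = 0.7322, n = 4
1 - R_single = 0.2678
(1 - R_single)^n = 0.2678^4 = 0.0051
R_parallel = 1 - 0.0051 = 0.9949
Improvement = 0.9949 - 0.7322
Improvement = 0.2627

0.2627


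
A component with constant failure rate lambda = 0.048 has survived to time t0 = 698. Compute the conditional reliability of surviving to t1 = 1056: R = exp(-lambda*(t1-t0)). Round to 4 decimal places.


lambda = 0.048
t0 = 698, t1 = 1056
t1 - t0 = 358
lambda * (t1-t0) = 0.048 * 358 = 17.184
R = exp(-17.184)
R = 0.0

0.0


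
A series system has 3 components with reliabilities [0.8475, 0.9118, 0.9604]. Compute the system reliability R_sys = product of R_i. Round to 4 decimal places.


Components: [0.8475, 0.9118, 0.9604]
After component 1 (R=0.8475): product = 0.8475
After component 2 (R=0.9118): product = 0.7728
After component 3 (R=0.9604): product = 0.7421
R_sys = 0.7421

0.7421


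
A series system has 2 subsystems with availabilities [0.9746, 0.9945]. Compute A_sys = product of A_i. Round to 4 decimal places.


Subsystems: [0.9746, 0.9945]
After subsystem 1 (A=0.9746): product = 0.9746
After subsystem 2 (A=0.9945): product = 0.9692
A_sys = 0.9692

0.9692


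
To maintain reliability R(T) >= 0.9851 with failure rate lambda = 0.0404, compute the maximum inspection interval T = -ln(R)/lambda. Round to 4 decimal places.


R_target = 0.9851
lambda = 0.0404
-ln(0.9851) = 0.015
T = 0.015 / 0.0404
T = 0.3716

0.3716


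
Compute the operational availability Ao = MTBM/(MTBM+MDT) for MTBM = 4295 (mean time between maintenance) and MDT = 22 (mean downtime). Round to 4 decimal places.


MTBM = 4295
MDT = 22
MTBM + MDT = 4317
Ao = 4295 / 4317
Ao = 0.9949

0.9949


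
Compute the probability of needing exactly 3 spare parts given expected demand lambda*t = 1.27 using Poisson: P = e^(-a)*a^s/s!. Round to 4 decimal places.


a = 1.27, s = 3
e^(-a) = e^(-1.27) = 0.2808
a^s = 1.27^3 = 2.0484
s! = 6
P = 0.2808 * 2.0484 / 6
P = 0.0959

0.0959


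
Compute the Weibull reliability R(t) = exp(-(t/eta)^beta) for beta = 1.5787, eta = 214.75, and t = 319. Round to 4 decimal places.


beta = 1.5787, eta = 214.75, t = 319
t/eta = 319 / 214.75 = 1.4854
(t/eta)^beta = 1.4854^1.5787 = 1.8677
R(t) = exp(-1.8677)
R(t) = 0.1545

0.1545


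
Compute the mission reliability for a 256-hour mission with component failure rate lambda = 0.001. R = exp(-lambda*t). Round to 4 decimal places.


lambda = 0.001
mission_time = 256
lambda * t = 0.001 * 256 = 0.256
R = exp(-0.256)
R = 0.7741

0.7741


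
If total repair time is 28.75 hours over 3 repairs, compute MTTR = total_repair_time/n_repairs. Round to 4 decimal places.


total_repair_time = 28.75
n_repairs = 3
MTTR = 28.75 / 3
MTTR = 9.5833

9.5833


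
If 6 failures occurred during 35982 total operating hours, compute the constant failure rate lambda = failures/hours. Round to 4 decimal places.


failures = 6
total_hours = 35982
lambda = 6 / 35982
lambda = 0.0002

0.0002


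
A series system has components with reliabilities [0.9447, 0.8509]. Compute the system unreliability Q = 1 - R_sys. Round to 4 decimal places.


Components: [0.9447, 0.8509]
After component 1: product = 0.9447
After component 2: product = 0.8038
R_sys = 0.8038
Q = 1 - 0.8038 = 0.1962

0.1962


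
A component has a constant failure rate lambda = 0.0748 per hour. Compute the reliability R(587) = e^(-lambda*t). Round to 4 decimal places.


lambda = 0.0748
t = 587
lambda * t = 43.9076
R(t) = e^(-43.9076)
R(t) = 0.0

0.0


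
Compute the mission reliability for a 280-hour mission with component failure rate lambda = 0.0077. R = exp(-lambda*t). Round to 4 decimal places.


lambda = 0.0077
mission_time = 280
lambda * t = 0.0077 * 280 = 2.156
R = exp(-2.156)
R = 0.1158

0.1158


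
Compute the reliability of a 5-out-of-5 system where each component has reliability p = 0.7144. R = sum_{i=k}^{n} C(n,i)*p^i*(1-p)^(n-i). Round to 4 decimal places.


k = 5, n = 5, p = 0.7144
i=5: C(5,5)=1 * 0.7144^5 * 0.2856^0 = 0.1861
R = sum of terms = 0.1861

0.1861


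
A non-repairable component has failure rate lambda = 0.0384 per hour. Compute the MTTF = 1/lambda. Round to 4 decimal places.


lambda = 0.0384
MTTF = 1 / 0.0384
MTTF = 26.0417

26.0417


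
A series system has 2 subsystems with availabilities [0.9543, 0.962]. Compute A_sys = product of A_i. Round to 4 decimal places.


Subsystems: [0.9543, 0.962]
After subsystem 1 (A=0.9543): product = 0.9543
After subsystem 2 (A=0.962): product = 0.918
A_sys = 0.918

0.918


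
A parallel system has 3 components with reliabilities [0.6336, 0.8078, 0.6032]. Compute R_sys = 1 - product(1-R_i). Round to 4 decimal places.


Components: [0.6336, 0.8078, 0.6032]
(1 - 0.6336) = 0.3664, running product = 0.3664
(1 - 0.8078) = 0.1922, running product = 0.0704
(1 - 0.6032) = 0.3968, running product = 0.0279
Product of (1-R_i) = 0.0279
R_sys = 1 - 0.0279 = 0.9721

0.9721


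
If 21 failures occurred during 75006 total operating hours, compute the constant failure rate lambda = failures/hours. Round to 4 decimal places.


failures = 21
total_hours = 75006
lambda = 21 / 75006
lambda = 0.0003

0.0003


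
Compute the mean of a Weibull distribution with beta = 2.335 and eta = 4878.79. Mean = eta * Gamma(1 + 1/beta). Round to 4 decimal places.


beta = 2.335, eta = 4878.79
1/beta = 0.4283
1 + 1/beta = 1.4283
Gamma(1.4283) = 0.8861
Mean = 4878.79 * 0.8861
Mean = 4323.0241

4323.0241


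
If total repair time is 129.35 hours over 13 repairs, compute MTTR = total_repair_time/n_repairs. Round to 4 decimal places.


total_repair_time = 129.35
n_repairs = 13
MTTR = 129.35 / 13
MTTR = 9.95

9.95


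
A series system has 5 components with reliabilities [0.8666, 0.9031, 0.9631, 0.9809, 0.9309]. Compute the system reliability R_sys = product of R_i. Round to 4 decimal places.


Components: [0.8666, 0.9031, 0.9631, 0.9809, 0.9309]
After component 1 (R=0.8666): product = 0.8666
After component 2 (R=0.9031): product = 0.7826
After component 3 (R=0.9631): product = 0.7537
After component 4 (R=0.9809): product = 0.7394
After component 5 (R=0.9309): product = 0.6883
R_sys = 0.6883

0.6883


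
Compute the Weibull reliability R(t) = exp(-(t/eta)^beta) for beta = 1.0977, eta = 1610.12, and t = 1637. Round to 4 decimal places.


beta = 1.0977, eta = 1610.12, t = 1637
t/eta = 1637 / 1610.12 = 1.0167
(t/eta)^beta = 1.0167^1.0977 = 1.0183
R(t) = exp(-1.0183)
R(t) = 0.3612

0.3612


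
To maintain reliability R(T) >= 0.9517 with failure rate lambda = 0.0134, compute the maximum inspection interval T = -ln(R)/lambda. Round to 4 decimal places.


R_target = 0.9517
lambda = 0.0134
-ln(0.9517) = 0.0495
T = 0.0495 / 0.0134
T = 3.6944

3.6944


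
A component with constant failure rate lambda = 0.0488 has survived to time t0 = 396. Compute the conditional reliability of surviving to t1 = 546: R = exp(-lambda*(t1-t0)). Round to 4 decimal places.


lambda = 0.0488
t0 = 396, t1 = 546
t1 - t0 = 150
lambda * (t1-t0) = 0.0488 * 150 = 7.32
R = exp(-7.32)
R = 0.0007

0.0007


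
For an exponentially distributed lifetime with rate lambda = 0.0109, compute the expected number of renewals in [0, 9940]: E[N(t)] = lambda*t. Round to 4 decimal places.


lambda = 0.0109
t = 9940
E[N(t)] = lambda * t
E[N(t)] = 0.0109 * 9940
E[N(t)] = 108.346

108.346


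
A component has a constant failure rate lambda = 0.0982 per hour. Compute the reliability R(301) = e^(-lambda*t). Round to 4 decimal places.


lambda = 0.0982
t = 301
lambda * t = 29.5582
R(t) = e^(-29.5582)
R(t) = 0.0

0.0


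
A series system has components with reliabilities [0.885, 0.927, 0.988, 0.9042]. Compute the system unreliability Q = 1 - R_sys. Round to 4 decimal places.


Components: [0.885, 0.927, 0.988, 0.9042]
After component 1: product = 0.885
After component 2: product = 0.8204
After component 3: product = 0.8106
After component 4: product = 0.7329
R_sys = 0.7329
Q = 1 - 0.7329 = 0.2671

0.2671


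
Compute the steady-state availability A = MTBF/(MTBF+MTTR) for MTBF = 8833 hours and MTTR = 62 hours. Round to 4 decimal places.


MTBF = 8833
MTTR = 62
MTBF + MTTR = 8895
A = 8833 / 8895
A = 0.993

0.993


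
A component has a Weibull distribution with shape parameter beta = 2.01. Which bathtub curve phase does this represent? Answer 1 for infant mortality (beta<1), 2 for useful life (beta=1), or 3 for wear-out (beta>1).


beta = 2.01
Compare beta to 1:
beta < 1 => infant mortality (phase 1)
beta = 1 => useful life (phase 2)
beta > 1 => wear-out (phase 3)
Since beta = 2.01, this is wear-out (increasing failure rate)
Phase = 3

3


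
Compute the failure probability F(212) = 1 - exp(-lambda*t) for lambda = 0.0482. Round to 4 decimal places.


lambda = 0.0482, t = 212
lambda * t = 10.2184
exp(-10.2184) = 0.0
F(t) = 1 - 0.0
F(t) = 1.0

1.0


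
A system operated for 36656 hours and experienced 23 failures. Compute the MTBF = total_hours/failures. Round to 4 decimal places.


total_hours = 36656
failures = 23
MTBF = 36656 / 23
MTBF = 1593.7391

1593.7391


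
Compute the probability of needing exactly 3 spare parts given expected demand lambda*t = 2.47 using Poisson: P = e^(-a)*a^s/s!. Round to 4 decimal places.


a = 2.47, s = 3
e^(-a) = e^(-2.47) = 0.0846
a^s = 2.47^3 = 15.0692
s! = 6
P = 0.0846 * 15.0692 / 6
P = 0.2124

0.2124


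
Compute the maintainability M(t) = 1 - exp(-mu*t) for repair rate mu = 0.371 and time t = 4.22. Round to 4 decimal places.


mu = 0.371, t = 4.22
mu * t = 0.371 * 4.22 = 1.5656
exp(-1.5656) = 0.209
M(t) = 1 - 0.209
M(t) = 0.791

0.791


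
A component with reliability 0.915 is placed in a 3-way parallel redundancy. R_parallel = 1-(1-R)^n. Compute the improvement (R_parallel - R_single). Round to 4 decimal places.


R_single = 0.915, n = 3
1 - R_single = 0.085
(1 - R_single)^n = 0.085^3 = 0.0006
R_parallel = 1 - 0.0006 = 0.9994
Improvement = 0.9994 - 0.915
Improvement = 0.0844

0.0844


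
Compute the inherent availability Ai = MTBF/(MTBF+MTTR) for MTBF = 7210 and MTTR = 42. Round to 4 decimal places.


MTBF = 7210
MTTR = 42
MTBF + MTTR = 7252
Ai = 7210 / 7252
Ai = 0.9942

0.9942


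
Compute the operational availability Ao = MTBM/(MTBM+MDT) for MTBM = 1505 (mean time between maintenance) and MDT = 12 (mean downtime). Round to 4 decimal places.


MTBM = 1505
MDT = 12
MTBM + MDT = 1517
Ao = 1505 / 1517
Ao = 0.9921

0.9921


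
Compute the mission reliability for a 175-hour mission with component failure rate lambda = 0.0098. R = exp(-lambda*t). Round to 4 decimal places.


lambda = 0.0098
mission_time = 175
lambda * t = 0.0098 * 175 = 1.715
R = exp(-1.715)
R = 0.18

0.18


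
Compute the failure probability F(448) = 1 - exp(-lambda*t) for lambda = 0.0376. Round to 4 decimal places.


lambda = 0.0376, t = 448
lambda * t = 16.8448
exp(-16.8448) = 0.0
F(t) = 1 - 0.0
F(t) = 1.0

1.0


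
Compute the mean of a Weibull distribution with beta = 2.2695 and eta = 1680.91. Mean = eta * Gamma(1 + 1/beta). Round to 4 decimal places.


beta = 2.2695, eta = 1680.91
1/beta = 0.4406
1 + 1/beta = 1.4406
Gamma(1.4406) = 0.8858
Mean = 1680.91 * 0.8858
Mean = 1488.9392

1488.9392


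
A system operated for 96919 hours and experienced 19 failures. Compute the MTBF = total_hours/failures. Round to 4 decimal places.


total_hours = 96919
failures = 19
MTBF = 96919 / 19
MTBF = 5101.0

5101.0


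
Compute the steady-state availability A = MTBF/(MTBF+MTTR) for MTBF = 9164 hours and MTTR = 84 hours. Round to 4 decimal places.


MTBF = 9164
MTTR = 84
MTBF + MTTR = 9248
A = 9164 / 9248
A = 0.9909

0.9909


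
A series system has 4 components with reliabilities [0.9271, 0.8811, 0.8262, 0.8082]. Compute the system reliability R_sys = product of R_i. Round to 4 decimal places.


Components: [0.9271, 0.8811, 0.8262, 0.8082]
After component 1 (R=0.9271): product = 0.9271
After component 2 (R=0.8811): product = 0.8169
After component 3 (R=0.8262): product = 0.6749
After component 4 (R=0.8082): product = 0.5455
R_sys = 0.5455

0.5455


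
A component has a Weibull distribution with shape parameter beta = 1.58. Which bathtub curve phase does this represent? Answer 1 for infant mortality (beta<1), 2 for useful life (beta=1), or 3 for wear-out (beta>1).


beta = 1.58
Compare beta to 1:
beta < 1 => infant mortality (phase 1)
beta = 1 => useful life (phase 2)
beta > 1 => wear-out (phase 3)
Since beta = 1.58, this is wear-out (increasing failure rate)
Phase = 3

3


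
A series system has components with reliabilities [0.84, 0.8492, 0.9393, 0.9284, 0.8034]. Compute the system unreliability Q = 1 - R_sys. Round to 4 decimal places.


Components: [0.84, 0.8492, 0.9393, 0.9284, 0.8034]
After component 1: product = 0.84
After component 2: product = 0.7133
After component 3: product = 0.67
After component 4: product = 0.6221
After component 5: product = 0.4998
R_sys = 0.4998
Q = 1 - 0.4998 = 0.5002

0.5002


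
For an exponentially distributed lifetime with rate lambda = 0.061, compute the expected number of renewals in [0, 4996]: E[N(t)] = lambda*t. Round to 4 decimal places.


lambda = 0.061
t = 4996
E[N(t)] = lambda * t
E[N(t)] = 0.061 * 4996
E[N(t)] = 304.756

304.756


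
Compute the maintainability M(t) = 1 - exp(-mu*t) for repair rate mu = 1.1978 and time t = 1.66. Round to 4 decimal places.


mu = 1.1978, t = 1.66
mu * t = 1.1978 * 1.66 = 1.9883
exp(-1.9883) = 0.1369
M(t) = 1 - 0.1369
M(t) = 0.8631

0.8631


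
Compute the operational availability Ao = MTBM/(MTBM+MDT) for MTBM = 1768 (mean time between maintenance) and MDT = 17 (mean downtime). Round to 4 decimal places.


MTBM = 1768
MDT = 17
MTBM + MDT = 1785
Ao = 1768 / 1785
Ao = 0.9905

0.9905


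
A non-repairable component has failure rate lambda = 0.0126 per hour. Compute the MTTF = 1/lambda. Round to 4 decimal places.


lambda = 0.0126
MTTF = 1 / 0.0126
MTTF = 79.3651

79.3651


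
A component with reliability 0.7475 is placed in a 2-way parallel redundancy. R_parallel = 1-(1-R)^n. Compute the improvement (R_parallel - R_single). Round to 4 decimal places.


R_single = 0.7475, n = 2
1 - R_single = 0.2525
(1 - R_single)^n = 0.2525^2 = 0.0638
R_parallel = 1 - 0.0638 = 0.9362
Improvement = 0.9362 - 0.7475
Improvement = 0.1887

0.1887


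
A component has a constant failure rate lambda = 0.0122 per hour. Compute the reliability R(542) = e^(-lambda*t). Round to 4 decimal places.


lambda = 0.0122
t = 542
lambda * t = 6.6124
R(t) = e^(-6.6124)
R(t) = 0.0013

0.0013


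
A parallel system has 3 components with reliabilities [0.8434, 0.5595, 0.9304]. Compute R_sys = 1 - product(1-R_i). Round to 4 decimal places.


Components: [0.8434, 0.5595, 0.9304]
(1 - 0.8434) = 0.1566, running product = 0.1566
(1 - 0.5595) = 0.4405, running product = 0.069
(1 - 0.9304) = 0.0696, running product = 0.0048
Product of (1-R_i) = 0.0048
R_sys = 1 - 0.0048 = 0.9952

0.9952


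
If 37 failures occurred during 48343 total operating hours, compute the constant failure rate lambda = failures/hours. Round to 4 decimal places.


failures = 37
total_hours = 48343
lambda = 37 / 48343
lambda = 0.0008

0.0008


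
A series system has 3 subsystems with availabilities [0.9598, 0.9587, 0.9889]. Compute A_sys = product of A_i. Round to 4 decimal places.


Subsystems: [0.9598, 0.9587, 0.9889]
After subsystem 1 (A=0.9598): product = 0.9598
After subsystem 2 (A=0.9587): product = 0.9202
After subsystem 3 (A=0.9889): product = 0.9099
A_sys = 0.9099

0.9099


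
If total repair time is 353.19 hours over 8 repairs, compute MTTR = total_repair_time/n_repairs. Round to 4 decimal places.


total_repair_time = 353.19
n_repairs = 8
MTTR = 353.19 / 8
MTTR = 44.1487

44.1487


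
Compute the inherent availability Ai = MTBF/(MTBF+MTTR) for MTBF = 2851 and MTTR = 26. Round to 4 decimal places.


MTBF = 2851
MTTR = 26
MTBF + MTTR = 2877
Ai = 2851 / 2877
Ai = 0.991

0.991


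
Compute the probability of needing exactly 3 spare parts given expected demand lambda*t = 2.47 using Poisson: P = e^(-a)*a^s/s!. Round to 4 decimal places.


a = 2.47, s = 3
e^(-a) = e^(-2.47) = 0.0846
a^s = 2.47^3 = 15.0692
s! = 6
P = 0.0846 * 15.0692 / 6
P = 0.2124

0.2124


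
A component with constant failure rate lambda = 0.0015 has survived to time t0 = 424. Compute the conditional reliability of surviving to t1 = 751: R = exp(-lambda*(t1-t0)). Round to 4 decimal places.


lambda = 0.0015
t0 = 424, t1 = 751
t1 - t0 = 327
lambda * (t1-t0) = 0.0015 * 327 = 0.4905
R = exp(-0.4905)
R = 0.6123

0.6123


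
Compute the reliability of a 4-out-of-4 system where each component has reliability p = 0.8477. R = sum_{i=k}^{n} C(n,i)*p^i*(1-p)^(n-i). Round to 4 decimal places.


k = 4, n = 4, p = 0.8477
i=4: C(4,4)=1 * 0.8477^4 * 0.1523^0 = 0.5164
R = sum of terms = 0.5164

0.5164


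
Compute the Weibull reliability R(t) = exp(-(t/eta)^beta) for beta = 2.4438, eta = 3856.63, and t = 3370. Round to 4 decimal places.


beta = 2.4438, eta = 3856.63, t = 3370
t/eta = 3370 / 3856.63 = 0.8738
(t/eta)^beta = 0.8738^2.4438 = 0.7192
R(t) = exp(-0.7192)
R(t) = 0.4871

0.4871


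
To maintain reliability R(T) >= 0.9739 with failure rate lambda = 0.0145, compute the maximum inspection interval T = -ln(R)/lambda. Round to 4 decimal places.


R_target = 0.9739
lambda = 0.0145
-ln(0.9739) = 0.0264
T = 0.0264 / 0.0145
T = 1.8239

1.8239


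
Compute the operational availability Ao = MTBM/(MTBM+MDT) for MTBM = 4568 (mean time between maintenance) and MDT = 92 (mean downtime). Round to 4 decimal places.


MTBM = 4568
MDT = 92
MTBM + MDT = 4660
Ao = 4568 / 4660
Ao = 0.9803

0.9803


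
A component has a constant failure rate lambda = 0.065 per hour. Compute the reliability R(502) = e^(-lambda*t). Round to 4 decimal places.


lambda = 0.065
t = 502
lambda * t = 32.63
R(t) = e^(-32.63)
R(t) = 0.0

0.0


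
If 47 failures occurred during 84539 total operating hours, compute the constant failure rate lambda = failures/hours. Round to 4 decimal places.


failures = 47
total_hours = 84539
lambda = 47 / 84539
lambda = 0.0006

0.0006


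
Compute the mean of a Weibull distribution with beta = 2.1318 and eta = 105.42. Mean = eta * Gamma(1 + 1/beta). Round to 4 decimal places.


beta = 2.1318, eta = 105.42
1/beta = 0.4691
1 + 1/beta = 1.4691
Gamma(1.4691) = 0.8856
Mean = 105.42 * 0.8856
Mean = 93.3628

93.3628


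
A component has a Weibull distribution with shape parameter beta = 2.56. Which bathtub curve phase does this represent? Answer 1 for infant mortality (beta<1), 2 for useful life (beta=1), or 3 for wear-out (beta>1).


beta = 2.56
Compare beta to 1:
beta < 1 => infant mortality (phase 1)
beta = 1 => useful life (phase 2)
beta > 1 => wear-out (phase 3)
Since beta = 2.56, this is wear-out (increasing failure rate)
Phase = 3

3


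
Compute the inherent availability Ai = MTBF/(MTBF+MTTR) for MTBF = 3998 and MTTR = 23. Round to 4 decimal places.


MTBF = 3998
MTTR = 23
MTBF + MTTR = 4021
Ai = 3998 / 4021
Ai = 0.9943

0.9943


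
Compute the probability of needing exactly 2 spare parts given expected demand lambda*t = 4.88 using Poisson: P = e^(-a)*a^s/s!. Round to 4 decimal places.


a = 4.88, s = 2
e^(-a) = e^(-4.88) = 0.0076
a^s = 4.88^2 = 23.8144
s! = 2
P = 0.0076 * 23.8144 / 2
P = 0.0905

0.0905


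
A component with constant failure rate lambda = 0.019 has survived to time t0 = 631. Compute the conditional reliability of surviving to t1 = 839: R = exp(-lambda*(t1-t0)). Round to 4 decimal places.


lambda = 0.019
t0 = 631, t1 = 839
t1 - t0 = 208
lambda * (t1-t0) = 0.019 * 208 = 3.952
R = exp(-3.952)
R = 0.0192

0.0192


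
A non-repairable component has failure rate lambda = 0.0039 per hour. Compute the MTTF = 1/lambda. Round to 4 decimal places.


lambda = 0.0039
MTTF = 1 / 0.0039
MTTF = 256.4103

256.4103


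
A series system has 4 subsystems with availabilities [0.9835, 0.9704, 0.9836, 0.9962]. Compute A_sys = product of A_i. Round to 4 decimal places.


Subsystems: [0.9835, 0.9704, 0.9836, 0.9962]
After subsystem 1 (A=0.9835): product = 0.9835
After subsystem 2 (A=0.9704): product = 0.9544
After subsystem 3 (A=0.9836): product = 0.9387
After subsystem 4 (A=0.9962): product = 0.9352
A_sys = 0.9352

0.9352


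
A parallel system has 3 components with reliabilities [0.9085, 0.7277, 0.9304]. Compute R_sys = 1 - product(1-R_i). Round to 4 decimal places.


Components: [0.9085, 0.7277, 0.9304]
(1 - 0.9085) = 0.0915, running product = 0.0915
(1 - 0.7277) = 0.2723, running product = 0.0249
(1 - 0.9304) = 0.0696, running product = 0.0017
Product of (1-R_i) = 0.0017
R_sys = 1 - 0.0017 = 0.9983

0.9983


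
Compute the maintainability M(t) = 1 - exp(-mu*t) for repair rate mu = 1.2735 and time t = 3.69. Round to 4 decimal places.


mu = 1.2735, t = 3.69
mu * t = 1.2735 * 3.69 = 4.6992
exp(-4.6992) = 0.0091
M(t) = 1 - 0.0091
M(t) = 0.9909

0.9909


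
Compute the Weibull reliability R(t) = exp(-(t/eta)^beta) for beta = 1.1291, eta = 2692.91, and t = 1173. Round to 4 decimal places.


beta = 1.1291, eta = 2692.91, t = 1173
t/eta = 1173 / 2692.91 = 0.4356
(t/eta)^beta = 0.4356^1.1291 = 0.3913
R(t) = exp(-0.3913)
R(t) = 0.6762

0.6762
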